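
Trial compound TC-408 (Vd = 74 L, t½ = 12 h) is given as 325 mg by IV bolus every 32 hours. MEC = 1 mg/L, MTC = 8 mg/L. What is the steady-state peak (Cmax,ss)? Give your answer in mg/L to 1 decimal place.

k = ln2/t½ = ln2/12 ≈ 0.057762 h⁻¹; fraction remaining f = e^(−kτ) = e^(−0.057762×32) ≈ 0.1575.
Accumulation ratio R = 1/(1 − f) ≈ 1/0.8425 ≈ 1.1869.
Each bolus raises the concentration by D/Vd = 325/74 ≈ 4.392 mg/L.
Cmax,ss = C₀/(1 − f) ≈ 4.392/0.8425 ≈ 5.213 mg/L.
Peak 5.2 mg/L vs MTC 8 mg/L: below toxic threshold.

5.2 mg/L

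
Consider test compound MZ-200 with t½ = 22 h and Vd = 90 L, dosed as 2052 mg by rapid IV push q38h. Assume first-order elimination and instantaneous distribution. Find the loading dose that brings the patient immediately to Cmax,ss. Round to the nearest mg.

f = (1/2)^(38/22) ≈ 0.302022; accumulation ratio R = 1/(1−f) ≈ 1.43271.
Loading dose to hit Cmax,ss on first dose: D_load = D_maint·R ≈ 2052 × 1.43271 ≈ 2939.92 mg.

2940 mg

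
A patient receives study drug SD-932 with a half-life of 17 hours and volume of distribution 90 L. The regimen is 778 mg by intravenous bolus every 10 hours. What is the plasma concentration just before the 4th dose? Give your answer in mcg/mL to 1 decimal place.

12.1 mcg/mL

f = (1/2)^(τ/t½) = (1/2)^(10/17) ≈ 0.6652.
C₀ = D/Vd = 778/90 ≈ 8.644 mcg/mL.
Before the 4th dose, 3 doses have been given. Superposition: Cmin = C₀·(f + f² + … + f^3).
≈ 8.644 × (0.6652 + 0.4425 + 0.2943) ≈ 8.644 × 1.4020 ≈ 12.119 mcg/mL.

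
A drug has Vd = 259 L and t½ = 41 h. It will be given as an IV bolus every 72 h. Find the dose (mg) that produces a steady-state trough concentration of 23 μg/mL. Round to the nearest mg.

τ/t½ = 72/41 ≈ 1.7561, so f = (1/2)^(72/41) ≈ 0.296048.
Cmin,ss = (D/Vd)·f/(1−f), so D = Cmin,ss·Vd·(1−f)/f.
D = 23 × 259 × (1−f)/f ≈ 23 × 259 × 2.37783 ≈ 14164.73 mg.

14165 mg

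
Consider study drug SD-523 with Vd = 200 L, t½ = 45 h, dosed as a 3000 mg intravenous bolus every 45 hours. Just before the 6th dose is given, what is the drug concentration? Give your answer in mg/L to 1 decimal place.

f = (1/2)^(τ/t½) = (1/2)^(45/45) ≈ 0.5000.
C₀ = D/Vd = 3000/200 ≈ 15.000 mg/L.
Before the 6th dose, 5 doses have been given. Superposition: Cmin = C₀·(f + f² + … + f^5).
≈ 15.000 × (0.5000 + 0.2500 + 0.1250 + 0.0625 + 0.0313) ≈ 15.000 × 0.9688 ≈ 14.532 mg/L.

14.5 mg/L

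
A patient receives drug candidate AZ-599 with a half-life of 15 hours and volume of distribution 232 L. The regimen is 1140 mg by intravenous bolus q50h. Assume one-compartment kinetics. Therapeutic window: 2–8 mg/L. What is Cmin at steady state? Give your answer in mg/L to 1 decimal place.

0.5 mg/L

k = ln2/t½ = ln2/15 ≈ 0.046210 h⁻¹; fraction remaining f = e^(−kτ) = e^(−0.046210×50) ≈ 0.0992.
At steady state, accumulation factor R = 1/(1 − e^(−kτ)) ≈ 1.1101.
Single-dose peak C₀ = D/Vd = 1140/232 ≈ 4.914 mg/L.
Steady-state peak Cmax,ss = C₀·R ≈ 4.914 × 1.1101 ≈ 5.455 mg/L.
One interval later, Cmin,ss = Cmax,ss·e^(−kτ) ≈ 5.455 × 0.0992 ≈ 0.541 mg/L.
Trough 0.5 mg/L vs MEC 2 mg/L: subtherapeutic.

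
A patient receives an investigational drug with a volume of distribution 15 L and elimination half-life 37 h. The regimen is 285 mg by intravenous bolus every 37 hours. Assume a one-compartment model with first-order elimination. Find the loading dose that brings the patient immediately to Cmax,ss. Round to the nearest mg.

570 mg

f = (1/2)^(37/37) ≈ 0.500000; accumulation ratio R = 1/(1−f) ≈ 2.00000.
Loading dose to hit Cmax,ss on first dose: D_load = D_maint·R ≈ 285 × 2.00000 ≈ 570.00 mg.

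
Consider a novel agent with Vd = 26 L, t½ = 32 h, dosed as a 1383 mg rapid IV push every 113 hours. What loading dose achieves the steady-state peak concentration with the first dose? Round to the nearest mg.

1514 mg

f = (1/2)^(113/32) ≈ 0.086494; accumulation ratio R = 1/(1−f) ≈ 1.09468.
Loading dose to hit Cmax,ss on first dose: D_load = D_maint·R ≈ 1383 × 1.09468 ≈ 1513.94 mg.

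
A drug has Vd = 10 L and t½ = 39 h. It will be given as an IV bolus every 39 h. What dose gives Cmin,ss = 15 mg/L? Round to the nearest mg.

τ/t½ = 39/39 ≈ 1, so f = (1/2)^(39/39) ≈ 0.500000.
Cmin,ss = (D/Vd)·f/(1−f), so D = Cmin,ss·Vd·(1−f)/f.
D = 15 × 10 × (1−f)/f ≈ 15 × 10 × 1.00000 ≈ 150.00 mg.

150 mg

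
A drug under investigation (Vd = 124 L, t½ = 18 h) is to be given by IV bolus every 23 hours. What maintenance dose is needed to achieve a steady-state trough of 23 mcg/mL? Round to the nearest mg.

τ/t½ = 23/18 ≈ 1.2778, so f = (1/2)^(23/18) ≈ 0.412430.
Cmin,ss = (D/Vd)·f/(1−f), so D = Cmin,ss·Vd·(1−f)/f.
D = 23 × 124 × (1−f)/f ≈ 23 × 124 × 1.42465 ≈ 4063.10 mg.

4063 mg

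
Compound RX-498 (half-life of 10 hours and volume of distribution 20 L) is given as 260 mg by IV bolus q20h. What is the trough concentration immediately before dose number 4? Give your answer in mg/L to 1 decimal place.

f = (1/2)^(τ/t½) = (1/2)^(20/10) ≈ 0.2500.
C₀ = D/Vd = 260/20 ≈ 13.000 mg/L.
Before the 4th dose, 3 doses have been given. Superposition: Cmin = C₀·(f + f² + … + f^3).
≈ 13.000 × (0.2500 + 0.0625 + 0.0156) ≈ 13.000 × 0.3281 ≈ 4.265 mg/L.

4.3 mg/L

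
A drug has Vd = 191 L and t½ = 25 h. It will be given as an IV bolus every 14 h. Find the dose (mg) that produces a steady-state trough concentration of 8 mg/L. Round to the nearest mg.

725 mg

τ/t½ = 14/25 ≈ 0.56, so f = (1/2)^(14/25) ≈ 0.678302.
Cmin,ss = (D/Vd)·f/(1−f), so D = Cmin,ss·Vd·(1−f)/f.
D = 8 × 191 × (1−f)/f ≈ 8 × 191 × 0.47427 ≈ 724.68 mg.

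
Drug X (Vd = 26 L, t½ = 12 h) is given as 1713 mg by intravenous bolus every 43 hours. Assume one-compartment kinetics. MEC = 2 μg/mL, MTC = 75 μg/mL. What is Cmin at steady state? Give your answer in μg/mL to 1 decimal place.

Over one 43-h interval, 43/12 ≈ 3.5833 half-lives elapse, leaving f ≈ 0.0834 of each dose.
At steady state, accumulation factor R = 1/(1 − e^(−kτ)) ≈ 1.0910.
Each bolus raises the concentration by D/Vd = 1713/26 ≈ 65.885 μg/mL.
Steady-state peak Cmax,ss = C₀·R ≈ 65.885 × 1.0910 ≈ 71.881 μg/mL.
One interval later, Cmin,ss = Cmax,ss·e^(−kτ) ≈ 71.881 × 0.0834 ≈ 5.995 μg/mL.
Trough 6.0 μg/mL vs MEC 2 μg/mL: adequate.

6.0 μg/mL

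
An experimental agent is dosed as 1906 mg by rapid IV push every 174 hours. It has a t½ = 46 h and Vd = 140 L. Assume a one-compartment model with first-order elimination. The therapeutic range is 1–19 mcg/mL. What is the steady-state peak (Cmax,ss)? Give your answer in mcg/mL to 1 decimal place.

τ/t½ = 174/46 ≈ 3.7826, so fraction remaining f = (1/2)^(174/46) ≈ 0.0727.
At steady state, accumulation factor R = 1/(1 − e^(−kτ)) ≈ 1.0784.
Each bolus raises the concentration by D/Vd = 1906/140 ≈ 13.614 mcg/mL.
Steady-state peak Cmax,ss = C₀·R ≈ 13.614 × 1.0784 ≈ 14.681 mcg/mL.
Peak 14.7 mcg/mL vs MTC 19 mcg/mL: below toxic threshold.

14.7 mcg/mL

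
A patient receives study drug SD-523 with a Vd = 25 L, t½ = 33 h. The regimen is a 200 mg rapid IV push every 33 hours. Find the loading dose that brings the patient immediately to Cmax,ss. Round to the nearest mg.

f = (1/2)^(33/33) ≈ 0.500000; accumulation ratio R = 1/(1−f) ≈ 2.00000.
Loading dose to hit Cmax,ss on first dose: D_load = D_maint·R ≈ 200 × 2.00000 ≈ 400.00 mg.

400 mg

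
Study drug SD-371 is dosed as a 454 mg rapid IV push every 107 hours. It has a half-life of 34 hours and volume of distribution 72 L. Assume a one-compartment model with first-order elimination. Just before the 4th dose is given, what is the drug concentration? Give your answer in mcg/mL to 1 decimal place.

f = (1/2)^(τ/t½) = (1/2)^(107/34) ≈ 0.1129.
C₀ = D/Vd = 454/72 ≈ 6.306 mcg/mL.
Before the 4th dose, 3 doses have been given. Superposition: Cmin = C₀·(f + f² + … + f^3).
≈ 6.306 × (0.1129 + 0.0127 + 0.0014) ≈ 6.306 × 0.1270 ≈ 0.801 mcg/mL.

0.8 mcg/mL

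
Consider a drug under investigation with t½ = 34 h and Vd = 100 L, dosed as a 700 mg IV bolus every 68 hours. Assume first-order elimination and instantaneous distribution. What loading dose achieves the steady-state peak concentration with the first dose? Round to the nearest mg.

933 mg

f = (1/2)^(68/34) ≈ 0.250000; accumulation ratio R = 1/(1−f) ≈ 1.33333.
Loading dose to hit Cmax,ss on first dose: D_load = D_maint·R ≈ 700 × 1.33333 ≈ 933.33 mg.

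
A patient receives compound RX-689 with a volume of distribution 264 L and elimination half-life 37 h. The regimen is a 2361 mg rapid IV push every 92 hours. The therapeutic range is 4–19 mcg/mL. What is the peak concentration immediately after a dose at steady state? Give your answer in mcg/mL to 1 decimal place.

k = ln2/t½ = ln2/37 ≈ 0.018734 h⁻¹; fraction remaining f = e^(−kτ) = e^(−0.018734×92) ≈ 0.1784.
At steady state, accumulation factor R = 1/(1 − e^(−kτ)) ≈ 1.2171.
Single-dose peak C₀ = D/Vd = 2361/264 ≈ 8.943 mcg/mL.
Cmax,ss = C₀/(1 − f) ≈ 8.943/0.8216 ≈ 10.885 mcg/mL.
Peak 10.9 mcg/mL vs MTC 19 mcg/mL: below toxic threshold.

10.9 mcg/mL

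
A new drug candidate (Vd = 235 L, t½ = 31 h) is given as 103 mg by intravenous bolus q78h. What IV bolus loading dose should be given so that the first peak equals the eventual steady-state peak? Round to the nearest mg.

125 mg

f = (1/2)^(78/31) ≈ 0.174811; accumulation ratio R = 1/(1−f) ≈ 1.21184.
Loading dose to hit Cmax,ss on first dose: D_load = D_maint·R ≈ 103 × 1.21184 ≈ 124.82 mg.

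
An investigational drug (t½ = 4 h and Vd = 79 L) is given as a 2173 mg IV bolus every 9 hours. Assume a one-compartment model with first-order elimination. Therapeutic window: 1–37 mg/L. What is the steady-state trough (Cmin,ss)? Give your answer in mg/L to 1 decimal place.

k = ln2/t½ = ln2/4 ≈ 0.173287 h⁻¹; fraction remaining f = e^(−kτ) = e^(−0.173287×9) ≈ 0.2102.
Single-dose peak C₀ = D/Vd = 2173/79 ≈ 27.506 mg/L.
Steady-state trough Cmin,ss = C₀·f/(1−f) ≈ 27.506 × 0.2102/0.7898 ≈ 7.321 mg/L.
Trough 7.3 mg/L vs MEC 1 mg/L: adequate.

7.3 mg/L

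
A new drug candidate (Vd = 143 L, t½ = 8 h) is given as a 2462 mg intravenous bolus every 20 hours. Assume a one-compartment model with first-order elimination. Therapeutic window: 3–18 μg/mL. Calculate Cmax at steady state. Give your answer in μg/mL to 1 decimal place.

τ/t½ = 20/8 ≈ 2.5, so fraction remaining f = (1/2)^(20/8) ≈ 0.1768.
At steady state, accumulation factor R = 1/(1 − e^(−kτ)) ≈ 1.2148.
Each bolus raises the concentration by D/Vd = 2462/143 ≈ 17.217 μg/mL.
Steady-state peak Cmax,ss = C₀·R ≈ 17.217 × 1.2148 ≈ 20.915 μg/mL.
Peak 20.9 μg/mL vs MTC 18 μg/mL: exceeds toxic threshold.

20.9 μg/mL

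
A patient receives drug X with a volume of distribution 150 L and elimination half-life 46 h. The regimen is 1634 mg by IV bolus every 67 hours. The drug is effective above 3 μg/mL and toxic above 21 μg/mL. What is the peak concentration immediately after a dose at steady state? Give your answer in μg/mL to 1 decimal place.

17.1 μg/mL

Over one 67-h interval, 67/46 ≈ 1.4565 half-lives elapse, leaving f ≈ 0.3644 of each dose.
At steady state, accumulation factor R = 1/(1 − e^(−kτ)) ≈ 1.5733.
Each bolus raises the concentration by D/Vd = 1634/150 ≈ 10.893 μg/mL.
Cmax,ss = C₀/(1 − f) ≈ 10.893/0.6356 ≈ 17.138 μg/mL.
Peak 17.1 μg/mL vs MTC 21 μg/mL: below toxic threshold.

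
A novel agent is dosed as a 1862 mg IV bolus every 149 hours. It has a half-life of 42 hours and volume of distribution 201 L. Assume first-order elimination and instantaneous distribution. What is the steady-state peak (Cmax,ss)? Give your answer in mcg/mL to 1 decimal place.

10.1 mcg/mL

k = ln2/t½ = ln2/42 ≈ 0.016504 h⁻¹; fraction remaining f = e^(−kτ) = e^(−0.016504×149) ≈ 0.0855.
At steady state, accumulation factor R = 1/(1 − e^(−kτ)) ≈ 1.0935.
Each bolus raises the concentration by D/Vd = 1862/201 ≈ 9.264 mcg/mL.
Steady-state peak Cmax,ss = C₀·R ≈ 9.264 × 1.0935 ≈ 10.130 mcg/mL.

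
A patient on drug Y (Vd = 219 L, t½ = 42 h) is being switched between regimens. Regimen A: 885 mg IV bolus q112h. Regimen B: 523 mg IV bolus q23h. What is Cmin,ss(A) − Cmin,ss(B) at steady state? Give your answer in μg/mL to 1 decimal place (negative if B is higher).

-4.4 μg/mL

Regimen A: f = (1/2)^(112/42) ≈ 0.1575; Cmin,ss = (885/219)·f/(1−f) ≈ 0.755 μg/mL.
Regimen B: f = (1/2)^(23/42) ≈ 0.6841; Cmin,ss = (523/219)·f/(1−f) ≈ 5.172 μg/mL.
Difference ≈ 0.755 − 5.172 ≈ -4.417 μg/mL.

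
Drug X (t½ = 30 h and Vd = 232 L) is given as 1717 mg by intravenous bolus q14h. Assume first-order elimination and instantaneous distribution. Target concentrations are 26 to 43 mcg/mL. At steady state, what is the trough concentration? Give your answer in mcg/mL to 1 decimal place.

Over one 14-h interval, 14/30 ≈ 0.46667 half-lives elapse, leaving f ≈ 0.7236 of each dose.
Each bolus raises the concentration by D/Vd = 1717/232 ≈ 7.401 mcg/mL.
Steady-state trough Cmin,ss = C₀·f/(1−f) ≈ 7.401 × 0.7236/0.2764 ≈ 19.375 mcg/mL.
Trough 19.4 mcg/mL vs MEC 26 mcg/mL: subtherapeutic.

19.4 mcg/mL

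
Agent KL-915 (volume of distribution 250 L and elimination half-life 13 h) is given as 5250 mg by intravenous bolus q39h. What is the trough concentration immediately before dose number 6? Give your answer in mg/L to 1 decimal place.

f = (1/2)^(τ/t½) = (1/2)^(39/13) ≈ 0.1250.
C₀ = D/Vd = 5250/250 ≈ 21.000 mg/L.
Before the 6th dose, 5 doses have been given. Superposition: Cmin = C₀·(f + f² + … + f^5).
≈ 21.000 × (0.1250 + 0.0156 + 0.0020 + 0.0002 + 0.0000) ≈ 21.000 × 0.1428 ≈ 2.999 mg/L.

3.0 mg/L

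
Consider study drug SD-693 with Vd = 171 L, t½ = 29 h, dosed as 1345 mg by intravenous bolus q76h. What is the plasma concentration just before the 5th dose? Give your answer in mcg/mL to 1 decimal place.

f = (1/2)^(τ/t½) = (1/2)^(76/29) ≈ 0.1626.
C₀ = D/Vd = 1345/171 ≈ 7.865 mcg/mL.
Before the 5th dose, 4 doses have been given. Superposition: Cmin = C₀·(f + f² + … + f^4).
≈ 7.865 × (0.1626 + 0.0264 + 0.0043 + 0.0007) ≈ 7.865 × 0.1940 ≈ 1.526 mcg/mL.

1.5 mcg/mL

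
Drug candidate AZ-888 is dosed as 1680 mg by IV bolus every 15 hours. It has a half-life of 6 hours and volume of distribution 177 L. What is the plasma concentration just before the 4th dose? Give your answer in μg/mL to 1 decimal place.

f = (1/2)^(τ/t½) = (1/2)^(15/6) ≈ 0.1768.
C₀ = D/Vd = 1680/177 ≈ 9.492 μg/mL.
Before the 4th dose, 3 doses have been given. Superposition: Cmin = C₀·(f + f² + … + f^3).
≈ 9.492 × (0.1768 + 0.0313 + 0.0055) ≈ 9.492 × 0.2136 ≈ 2.027 μg/mL.

2.0 μg/mL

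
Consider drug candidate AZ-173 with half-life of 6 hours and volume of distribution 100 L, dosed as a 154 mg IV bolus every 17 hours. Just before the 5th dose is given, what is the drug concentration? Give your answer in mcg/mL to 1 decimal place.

0.3 mcg/mL

f = (1/2)^(τ/t½) = (1/2)^(17/6) ≈ 0.1403.
C₀ = D/Vd = 154/100 ≈ 1.540 mcg/mL.
Before the 5th dose, 4 doses have been given. Superposition: Cmin = C₀·(f + f² + … + f^4).
≈ 1.540 × (0.1403 + 0.0197 + 0.0028 + 0.0004) ≈ 1.540 × 0.1632 ≈ 0.251 mcg/mL.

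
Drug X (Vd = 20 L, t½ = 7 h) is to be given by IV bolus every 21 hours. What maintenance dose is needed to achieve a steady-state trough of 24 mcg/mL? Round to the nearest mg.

τ/t½ = 21/7 ≈ 3, so f = (1/2)^(21/7) ≈ 0.125000.
Cmin,ss = (D/Vd)·f/(1−f), so D = Cmin,ss·Vd·(1−f)/f.
D = 24 × 20 × (1−f)/f ≈ 24 × 20 × 7.00000 ≈ 3360.00 mg.

3360 mg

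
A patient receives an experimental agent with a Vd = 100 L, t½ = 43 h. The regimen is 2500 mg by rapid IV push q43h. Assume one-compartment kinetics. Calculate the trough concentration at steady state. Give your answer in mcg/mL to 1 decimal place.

25.0 mcg/mL

τ = 43 h = 1 half-life, so f = (1/2)^1 = 0.5.
Accumulation ratio R = 1/(1 − f) = 1/0.5 = 2/1.
Single-dose peak C₀ = D/Vd = 2500/100 = 25 mcg/mL.
Steady-state peak Cmax,ss = C₀·R = 25 × 2/1 ≈ 50.000 mcg/mL.
Steady-state trough Cmin,ss = Cmax,ss·f ≈ 50.000 × 0.5 ≈ 25.000 mcg/mL.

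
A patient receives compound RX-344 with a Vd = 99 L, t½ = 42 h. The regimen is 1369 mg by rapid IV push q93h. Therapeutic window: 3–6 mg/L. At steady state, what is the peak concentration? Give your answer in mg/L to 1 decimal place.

τ/t½ = 93/42 ≈ 2.2143, so fraction remaining f = (1/2)^(93/42) ≈ 0.2155.
Accumulation ratio R = 1/(1 − f) ≈ 1/0.7845 ≈ 1.2747.
Single-dose peak C₀ = D/Vd = 1369/99 ≈ 13.828 mg/L.
Steady-state peak Cmax,ss = C₀·R ≈ 13.828 × 1.2747 ≈ 17.627 mg/L.
Peak 17.6 mg/L vs MTC 6 mg/L: exceeds toxic threshold.

17.6 mg/L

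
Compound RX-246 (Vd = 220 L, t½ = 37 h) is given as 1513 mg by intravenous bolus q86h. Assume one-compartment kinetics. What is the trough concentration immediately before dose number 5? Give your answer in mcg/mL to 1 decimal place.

f = (1/2)^(τ/t½) = (1/2)^(86/37) ≈ 0.1997.
C₀ = D/Vd = 1513/220 ≈ 6.877 mcg/mL.
Before the 5th dose, 4 doses have been given. Superposition: Cmin = C₀·(f + f² + … + f^4).
≈ 6.877 × (0.1997 + 0.0399 + 0.0080 + 0.0016) ≈ 6.877 × 0.2492 ≈ 1.714 mcg/mL.

1.7 mcg/mL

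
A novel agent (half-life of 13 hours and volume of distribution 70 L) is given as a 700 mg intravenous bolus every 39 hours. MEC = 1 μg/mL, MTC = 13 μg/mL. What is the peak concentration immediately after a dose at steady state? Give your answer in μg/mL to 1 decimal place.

11.4 μg/mL

τ = 39 h = 3 half-lives, so f = (1/2)^3 = 0.125.
Accumulation ratio R = 1/(1 − f) = 1/0.875 = 8/7.
Single-dose peak C₀ = D/Vd = 700/70 = 10 μg/mL.
Steady-state peak Cmax,ss = C₀·R = 10 × 8/7 ≈ 11.429 μg/mL.
Peak 11.4 μg/mL vs MTC 13 μg/mL: below toxic threshold.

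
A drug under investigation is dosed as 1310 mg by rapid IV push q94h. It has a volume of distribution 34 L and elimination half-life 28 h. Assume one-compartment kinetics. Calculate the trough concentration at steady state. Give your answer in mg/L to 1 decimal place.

4.2 mg/L

Over one 94-h interval, 94/28 ≈ 3.3571 half-lives elapse, leaving f ≈ 0.0976 of each dose.
At steady state, accumulation factor R = 1/(1 − e^(−kτ)) ≈ 1.1082.
Single-dose peak C₀ = D/Vd = 1310/34 ≈ 38.529 mg/L.
Steady-state peak Cmax,ss = C₀·R ≈ 38.529 × 1.1082 ≈ 42.698 mg/L.
Steady-state trough Cmin,ss = Cmax,ss·f ≈ 42.698 × 0.0976 ≈ 4.167 mg/L.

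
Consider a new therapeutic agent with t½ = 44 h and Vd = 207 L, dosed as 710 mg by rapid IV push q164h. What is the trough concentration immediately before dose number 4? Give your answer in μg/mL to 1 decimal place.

f = (1/2)^(τ/t½) = (1/2)^(164/44) ≈ 0.0755.
C₀ = D/Vd = 710/207 ≈ 3.430 μg/mL.
Before the 4th dose, 3 doses have been given. Superposition: Cmin = C₀·(f + f² + … + f^3).
≈ 3.430 × (0.0755 + 0.0057 + 0.0004) ≈ 3.430 × 0.0816 ≈ 0.280 μg/mL.

0.3 μg/mL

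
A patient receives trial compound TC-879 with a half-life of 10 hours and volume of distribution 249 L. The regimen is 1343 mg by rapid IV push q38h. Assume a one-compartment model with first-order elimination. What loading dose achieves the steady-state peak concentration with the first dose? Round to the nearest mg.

1447 mg

f = (1/2)^(38/10) ≈ 0.071794; accumulation ratio R = 1/(1−f) ≈ 1.07735.
Loading dose to hit Cmax,ss on first dose: D_load = D_maint·R ≈ 1343 × 1.07735 ≈ 1446.88 mg.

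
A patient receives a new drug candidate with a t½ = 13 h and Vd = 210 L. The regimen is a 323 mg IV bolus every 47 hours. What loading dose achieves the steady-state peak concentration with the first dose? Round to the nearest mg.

352 mg

f = (1/2)^(47/13) ≈ 0.081594; accumulation ratio R = 1/(1−f) ≈ 1.08884.
Loading dose to hit Cmax,ss on first dose: D_load = D_maint·R ≈ 323 × 1.08884 ≈ 351.70 mg.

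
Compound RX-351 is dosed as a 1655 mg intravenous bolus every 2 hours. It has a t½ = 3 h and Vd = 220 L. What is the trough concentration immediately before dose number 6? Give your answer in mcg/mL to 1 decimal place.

f = (1/2)^(τ/t½) = (1/2)^(2/3) ≈ 0.6300.
C₀ = D/Vd = 1655/220 ≈ 7.523 mcg/mL.
Before the 6th dose, 5 doses have been given. Superposition: Cmin = C₀·(f + f² + … + f^5).
≈ 7.523 × (0.6300 + 0.3969 + 0.2500 + 0.1575 + 0.0992) ≈ 7.523 × 1.5336 ≈ 11.537 mcg/mL.

11.5 mcg/mL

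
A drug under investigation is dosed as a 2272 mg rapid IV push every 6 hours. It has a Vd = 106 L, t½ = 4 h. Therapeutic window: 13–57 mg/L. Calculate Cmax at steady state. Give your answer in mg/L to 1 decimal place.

33.2 mg/L

Over one 6-h interval, 6/4 ≈ 1.5 half-lives elapse, leaving f ≈ 0.3536 of each dose.
At steady state, accumulation factor R = 1/(1 − e^(−kτ)) ≈ 1.5470.
Each bolus raises the concentration by D/Vd = 2272/106 ≈ 21.434 mg/L.
Steady-state peak Cmax,ss = C₀·R ≈ 21.434 × 1.5470 ≈ 33.158 mg/L.
Peak 33.2 mg/L vs MTC 57 mg/L: below toxic threshold.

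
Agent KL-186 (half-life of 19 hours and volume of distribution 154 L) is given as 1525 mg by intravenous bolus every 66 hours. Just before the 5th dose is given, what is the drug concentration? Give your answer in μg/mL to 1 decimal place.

f = (1/2)^(τ/t½) = (1/2)^(66/19) ≈ 0.0900.
C₀ = D/Vd = 1525/154 ≈ 9.903 μg/mL.
Before the 5th dose, 4 doses have been given. Superposition: Cmin = C₀·(f + f² + … + f^4).
≈ 9.903 × (0.0900 + 0.0081 + 0.0007 + 0.0001) ≈ 9.903 × 0.0989 ≈ 0.979 μg/mL.

1.0 μg/mL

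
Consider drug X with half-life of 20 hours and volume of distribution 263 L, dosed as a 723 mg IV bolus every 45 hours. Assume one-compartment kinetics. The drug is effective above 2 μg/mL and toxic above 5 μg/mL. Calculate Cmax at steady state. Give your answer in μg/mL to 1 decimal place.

3.5 μg/mL

τ/t½ = 45/20 ≈ 2.25, so fraction remaining f = (1/2)^(45/20) ≈ 0.2102.
At steady state, accumulation factor R = 1/(1 − e^(−kτ)) ≈ 1.2661.
Single-dose peak C₀ = D/Vd = 723/263 ≈ 2.749 μg/mL.
Steady-state peak Cmax,ss = C₀·R ≈ 2.749 × 1.2661 ≈ 3.481 μg/mL.
Peak 3.5 μg/mL vs MTC 5 μg/mL: below toxic threshold.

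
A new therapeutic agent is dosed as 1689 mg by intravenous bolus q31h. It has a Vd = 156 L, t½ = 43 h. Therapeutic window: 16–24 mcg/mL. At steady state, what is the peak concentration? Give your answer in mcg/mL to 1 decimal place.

27.5 mcg/mL

τ/t½ = 31/43 ≈ 0.72093, so fraction remaining f = (1/2)^(31/43) ≈ 0.6067.
At steady state, accumulation factor R = 1/(1 − e^(−kτ)) ≈ 2.5426.
Each bolus raises the concentration by D/Vd = 1689/156 ≈ 10.827 mcg/mL.
Cmax,ss = C₀/(1 − f) ≈ 10.827/0.3933 ≈ 27.529 mcg/mL.
Peak 27.5 mcg/mL vs MTC 24 mcg/mL: exceeds toxic threshold.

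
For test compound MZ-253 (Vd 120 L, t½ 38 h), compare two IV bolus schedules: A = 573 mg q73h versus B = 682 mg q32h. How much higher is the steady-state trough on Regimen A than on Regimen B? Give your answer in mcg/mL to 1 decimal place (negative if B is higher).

Regimen A: f = (1/2)^(73/38) ≈ 0.2641; Cmin,ss = (573/120)·f/(1−f) ≈ 1.714 mcg/mL.
Regimen B: f = (1/2)^(32/38) ≈ 0.5578; Cmin,ss = (682/120)·f/(1−f) ≈ 7.169 mcg/mL.
Difference ≈ 1.714 − 7.169 ≈ -5.455 mcg/mL.

-5.5 mcg/mL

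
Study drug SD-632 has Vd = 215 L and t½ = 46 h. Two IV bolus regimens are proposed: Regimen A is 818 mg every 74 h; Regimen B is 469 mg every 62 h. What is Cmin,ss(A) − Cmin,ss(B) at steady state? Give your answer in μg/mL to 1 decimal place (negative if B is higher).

0.4 μg/mL

Regimen A: f = (1/2)^(74/46) ≈ 0.3279; Cmin,ss = (818/215)·f/(1−f) ≈ 1.856 μg/mL.
Regimen B: f = (1/2)^(62/46) ≈ 0.3929; Cmin,ss = (469/215)·f/(1−f) ≈ 1.412 μg/mL.
Difference ≈ 1.856 − 1.412 ≈ 0.444 μg/mL.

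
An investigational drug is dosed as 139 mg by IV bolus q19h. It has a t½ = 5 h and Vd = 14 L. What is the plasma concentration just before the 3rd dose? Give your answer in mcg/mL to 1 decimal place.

f = (1/2)^(τ/t½) = (1/2)^(19/5) ≈ 0.0718.
C₀ = D/Vd = 139/14 ≈ 9.929 mcg/mL.
Before the 3rd dose, 2 doses have been given. Superposition: Cmin = C₀·(f + f²).
≈ 9.929 × (0.0718 + 0.0052) ≈ 9.929 × 0.0770 ≈ 0.765 mcg/mL.

0.8 mcg/mL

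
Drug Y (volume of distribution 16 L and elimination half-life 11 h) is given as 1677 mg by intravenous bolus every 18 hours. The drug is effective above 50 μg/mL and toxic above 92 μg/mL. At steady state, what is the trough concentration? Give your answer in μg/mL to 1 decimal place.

49.7 μg/mL

τ/t½ = 18/11 ≈ 1.6364, so fraction remaining f = (1/2)^(18/11) ≈ 0.3217.
Single-dose peak C₀ = D/Vd = 1677/16 ≈ 104.812 μg/mL.
Steady-state trough Cmin,ss = C₀·f/(1−f) ≈ 104.812 × 0.3217/0.6783 ≈ 49.710 μg/mL.
Trough 49.7 μg/mL vs MEC 50 μg/mL: subtherapeutic.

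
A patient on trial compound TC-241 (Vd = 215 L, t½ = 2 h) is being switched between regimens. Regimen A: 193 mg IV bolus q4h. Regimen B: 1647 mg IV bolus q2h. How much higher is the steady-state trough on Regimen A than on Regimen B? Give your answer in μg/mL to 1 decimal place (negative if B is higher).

Regimen A: f = (1/2)^(4/2) ≈ 0.2500; Cmin,ss = (193/215)·f/(1−f) ≈ 0.299 μg/mL.
Regimen B: f = (1/2)^(2/2) ≈ 0.5000; Cmin,ss = (1647/215)·f/(1−f) ≈ 7.660 μg/mL.
Difference ≈ 0.299 − 7.660 ≈ -7.361 μg/mL.

-7.4 μg/mL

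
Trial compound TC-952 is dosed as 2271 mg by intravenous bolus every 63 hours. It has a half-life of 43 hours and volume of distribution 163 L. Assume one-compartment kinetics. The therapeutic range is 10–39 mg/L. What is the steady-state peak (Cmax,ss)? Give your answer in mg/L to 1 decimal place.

21.8 mg/L

τ/t½ = 63/43 ≈ 1.4651, so fraction remaining f = (1/2)^(63/43) ≈ 0.3622.
At steady state, accumulation factor R = 1/(1 − e^(−kτ)) ≈ 1.5679.
Each bolus raises the concentration by D/Vd = 2271/163 ≈ 13.933 mg/L.
Steady-state peak Cmax,ss = C₀·R ≈ 13.933 × 1.5679 ≈ 21.846 mg/L.
Peak 21.8 mg/L vs MTC 39 mg/L: below toxic threshold.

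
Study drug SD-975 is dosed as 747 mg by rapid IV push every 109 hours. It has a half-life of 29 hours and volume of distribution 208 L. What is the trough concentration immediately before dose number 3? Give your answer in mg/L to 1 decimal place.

f = (1/2)^(τ/t½) = (1/2)^(109/29) ≈ 0.0739.
C₀ = D/Vd = 747/208 ≈ 3.591 mg/L.
Before the 3rd dose, 2 doses have been given. Superposition: Cmin = C₀·(f + f²).
≈ 3.591 × (0.0739 + 0.0055) ≈ 3.591 × 0.0794 ≈ 0.285 mg/L.

0.3 mg/L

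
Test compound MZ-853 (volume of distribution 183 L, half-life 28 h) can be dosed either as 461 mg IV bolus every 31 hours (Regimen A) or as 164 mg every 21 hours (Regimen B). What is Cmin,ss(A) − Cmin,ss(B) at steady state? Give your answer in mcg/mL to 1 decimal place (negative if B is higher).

0.9 mcg/mL

Regimen A: f = (1/2)^(31/28) ≈ 0.4642; Cmin,ss = (461/183)·f/(1−f) ≈ 2.182 mcg/mL.
Regimen B: f = (1/2)^(21/28) ≈ 0.5946; Cmin,ss = (164/183)·f/(1−f) ≈ 1.314 mcg/mL.
Difference ≈ 2.182 − 1.314 ≈ 0.868 mcg/mL.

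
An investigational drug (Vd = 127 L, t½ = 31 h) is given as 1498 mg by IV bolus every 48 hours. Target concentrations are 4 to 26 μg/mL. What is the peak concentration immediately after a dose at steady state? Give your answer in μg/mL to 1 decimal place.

Over one 48-h interval, 48/31 ≈ 1.5484 half-lives elapse, leaving f ≈ 0.3419 of each dose.
Accumulation ratio R = 1/(1 − f) ≈ 1/0.6581 ≈ 1.5195.
Single-dose peak C₀ = D/Vd = 1498/127 ≈ 11.795 μg/mL.
Steady-state peak Cmax,ss = C₀·R ≈ 11.795 × 1.5195 ≈ 17.923 μg/mL.
Peak 17.9 μg/mL vs MTC 26 μg/mL: below toxic threshold.

17.9 μg/mL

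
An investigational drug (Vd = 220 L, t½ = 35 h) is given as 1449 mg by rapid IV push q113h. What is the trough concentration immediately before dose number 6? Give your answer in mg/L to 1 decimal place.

f = (1/2)^(τ/t½) = (1/2)^(113/35) ≈ 0.1067.
C₀ = D/Vd = 1449/220 ≈ 6.586 mg/L.
Before the 6th dose, 5 doses have been given. Superposition: Cmin = C₀·(f + f² + … + f^5).
≈ 6.586 × (0.1067 + 0.0114 + 0.0012 + 0.0001 + 0.0000) ≈ 6.586 × 0.1194 ≈ 0.786 mg/L.

0.8 mg/L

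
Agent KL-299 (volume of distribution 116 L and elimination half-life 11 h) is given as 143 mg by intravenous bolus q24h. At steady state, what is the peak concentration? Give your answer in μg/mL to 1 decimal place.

1.6 μg/mL

k = ln2/t½ = ln2/11 ≈ 0.063013 h⁻¹; fraction remaining f = e^(−kτ) = e^(−0.063013×24) ≈ 0.2204.
At steady state, accumulation factor R = 1/(1 − e^(−kτ)) ≈ 1.2827.
Each bolus raises the concentration by D/Vd = 143/116 ≈ 1.233 μg/mL.
Steady-state peak Cmax,ss = C₀·R ≈ 1.233 × 1.2827 ≈ 1.582 μg/mL.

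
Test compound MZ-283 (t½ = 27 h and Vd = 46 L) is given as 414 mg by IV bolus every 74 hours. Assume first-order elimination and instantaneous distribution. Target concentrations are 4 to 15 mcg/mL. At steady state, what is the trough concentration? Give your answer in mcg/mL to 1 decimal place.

τ/t½ = 74/27 ≈ 2.7407, so fraction remaining f = (1/2)^(74/27) ≈ 0.1496.
Each bolus raises the concentration by D/Vd = 414/46 ≈ 9.000 mcg/mL.
Steady-state trough Cmin,ss = C₀·f/(1−f) ≈ 9.000 × 0.1496/0.8504 ≈ 1.583 mcg/mL.
Trough 1.6 mcg/mL vs MEC 4 mcg/mL: subtherapeutic.

1.6 mcg/mL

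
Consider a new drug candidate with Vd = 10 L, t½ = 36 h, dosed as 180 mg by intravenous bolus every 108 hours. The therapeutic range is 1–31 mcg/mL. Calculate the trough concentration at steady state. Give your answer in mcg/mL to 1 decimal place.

2.6 mcg/mL

τ = 108 h = 3 half-lives, so f = (1/2)^3 = 0.125.
At steady state, R = 1/(1 − 0.125) = 8/7.
Single-dose peak C₀ = D/Vd = 180/10 = 18 mcg/mL.
Steady-state peak Cmax,ss = C₀·R = 18 × 8/7 ≈ 20.571 mcg/mL.
Steady-state trough Cmin,ss = Cmax,ss·f ≈ 20.571 × 0.125 ≈ 2.571 mcg/mL.
Trough 2.6 mcg/mL vs MEC 1 mcg/mL: adequate.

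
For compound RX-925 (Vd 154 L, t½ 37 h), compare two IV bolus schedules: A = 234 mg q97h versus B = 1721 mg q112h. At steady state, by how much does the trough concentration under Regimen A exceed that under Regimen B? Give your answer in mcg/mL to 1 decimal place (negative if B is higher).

-1.3 mcg/mL

Regimen A: f = (1/2)^(97/37) ≈ 0.1625; Cmin,ss = (234/154)·f/(1−f) ≈ 0.295 mcg/mL.
Regimen B: f = (1/2)^(112/37) ≈ 0.1227; Cmin,ss = (1721/154)·f/(1−f) ≈ 1.563 mcg/mL.
Difference ≈ 0.295 − 1.563 ≈ -1.268 mcg/mL.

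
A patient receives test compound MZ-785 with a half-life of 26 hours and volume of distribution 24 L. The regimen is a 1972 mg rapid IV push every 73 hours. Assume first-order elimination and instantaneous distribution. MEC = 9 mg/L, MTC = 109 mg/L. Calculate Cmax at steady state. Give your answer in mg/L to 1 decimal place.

95.9 mg/L

k = ln2/t½ = ln2/26 ≈ 0.026660 h⁻¹; fraction remaining f = e^(−kτ) = e^(−0.026660×73) ≈ 0.1428.
At steady state, accumulation factor R = 1/(1 − e^(−kτ)) ≈ 1.1666.
Each bolus raises the concentration by D/Vd = 1972/24 ≈ 82.167 mg/L.
Cmax,ss = C₀/(1 − f) ≈ 82.167/0.8572 ≈ 95.855 mg/L.
Peak 95.9 mg/L vs MTC 109 mg/L: below toxic threshold.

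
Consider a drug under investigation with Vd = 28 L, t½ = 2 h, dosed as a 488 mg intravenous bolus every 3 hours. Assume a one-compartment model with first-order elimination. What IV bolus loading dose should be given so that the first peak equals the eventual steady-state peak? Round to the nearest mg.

f = (1/2)^(3/2) ≈ 0.353553; accumulation ratio R = 1/(1−f) ≈ 1.54692.
Loading dose to hit Cmax,ss on first dose: D_load = D_maint·R ≈ 488 × 1.54692 ≈ 754.90 mg.

755 mg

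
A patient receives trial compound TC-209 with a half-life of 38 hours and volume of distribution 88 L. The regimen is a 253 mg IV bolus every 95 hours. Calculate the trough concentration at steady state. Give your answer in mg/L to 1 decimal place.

k = ln2/t½ = ln2/38 ≈ 0.018241 h⁻¹; fraction remaining f = e^(−kτ) = e^(−0.018241×95) ≈ 0.1768.
Accumulation ratio R = 1/(1 − f) ≈ 1/0.8232 ≈ 1.2148.
Each bolus raises the concentration by D/Vd = 253/88 ≈ 2.875 mg/L.
Steady-state peak Cmax,ss = C₀·R ≈ 2.875 × 1.2148 ≈ 3.493 mg/L.
One interval later, Cmin,ss = Cmax,ss·e^(−kτ) ≈ 3.493 × 0.1768 ≈ 0.618 mg/L.

0.6 mg/L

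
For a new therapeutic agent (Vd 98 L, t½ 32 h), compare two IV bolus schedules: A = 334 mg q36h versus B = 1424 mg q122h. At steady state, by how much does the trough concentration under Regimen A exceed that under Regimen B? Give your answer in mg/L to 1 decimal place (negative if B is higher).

1.8 mg/L

Regimen A: f = (1/2)^(36/32) ≈ 0.4585; Cmin,ss = (334/98)·f/(1−f) ≈ 2.886 mg/L.
Regimen B: f = (1/2)^(122/32) ≈ 0.0712; Cmin,ss = (1424/98)·f/(1−f) ≈ 1.114 mg/L.
Difference ≈ 2.886 − 1.114 ≈ 1.772 mg/L.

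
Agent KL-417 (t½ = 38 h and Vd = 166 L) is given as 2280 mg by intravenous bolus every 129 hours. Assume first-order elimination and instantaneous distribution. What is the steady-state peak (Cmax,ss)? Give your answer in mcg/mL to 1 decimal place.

15.2 mcg/mL

k = ln2/t½ = ln2/38 ≈ 0.018241 h⁻¹; fraction remaining f = e^(−kτ) = e^(−0.018241×129) ≈ 0.0951.
Accumulation ratio R = 1/(1 − f) ≈ 1/0.9049 ≈ 1.1051.
Each bolus raises the concentration by D/Vd = 2280/166 ≈ 13.735 mcg/mL.
Steady-state peak Cmax,ss = C₀·R ≈ 13.735 × 1.1051 ≈ 15.179 mcg/mL.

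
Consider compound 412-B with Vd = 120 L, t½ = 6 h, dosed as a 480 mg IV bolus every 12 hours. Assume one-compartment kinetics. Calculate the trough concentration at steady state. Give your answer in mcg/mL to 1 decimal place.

1.3 mcg/mL

The dosing interval is 2 half-lives, so f = 2^(−2) = 0.25.
At steady state, R = 1/(1 − 0.25) = 4/3.
Single-dose peak C₀ = D/Vd = 480/120 = 4 mcg/mL.
Steady-state peak Cmax,ss = C₀·R = 4 × 4/3 ≈ 5.333 mcg/mL.
Steady-state trough Cmin,ss = Cmax,ss·f ≈ 5.333 × 0.25 ≈ 1.333 mcg/mL.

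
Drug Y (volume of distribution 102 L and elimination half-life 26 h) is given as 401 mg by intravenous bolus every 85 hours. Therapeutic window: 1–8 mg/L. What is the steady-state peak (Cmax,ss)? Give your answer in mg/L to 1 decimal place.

τ/t½ = 85/26 ≈ 3.2692, so fraction remaining f = (1/2)^(85/26) ≈ 0.1037.
At steady state, accumulation factor R = 1/(1 − e^(−kτ)) ≈ 1.1157.
Each bolus raises the concentration by D/Vd = 401/102 ≈ 3.931 mg/L.
Steady-state peak Cmax,ss = C₀·R ≈ 3.931 × 1.1157 ≈ 4.386 mg/L.
Peak 4.4 mg/L vs MTC 8 mg/L: below toxic threshold.

4.4 mg/L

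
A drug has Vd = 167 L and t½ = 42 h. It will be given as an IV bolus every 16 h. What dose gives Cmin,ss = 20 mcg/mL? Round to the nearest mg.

1009 mg

τ/t½ = 16/42 ≈ 0.38095, so f = (1/2)^(16/42) ≈ 0.767930.
Cmin,ss = (D/Vd)·f/(1−f), so D = Cmin,ss·Vd·(1−f)/f.
D = 20 × 167 × (1−f)/f ≈ 20 × 167 × 0.30220 ≈ 1009.35 mg.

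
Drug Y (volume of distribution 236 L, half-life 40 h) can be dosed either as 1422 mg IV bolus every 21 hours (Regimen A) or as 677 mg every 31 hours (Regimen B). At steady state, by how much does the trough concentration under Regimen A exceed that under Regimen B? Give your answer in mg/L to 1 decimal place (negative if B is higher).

Regimen A: f = (1/2)^(21/40) ≈ 0.6950; Cmin,ss = (1422/236)·f/(1−f) ≈ 13.730 mg/L.
Regimen B: f = (1/2)^(31/40) ≈ 0.5844; Cmin,ss = (677/236)·f/(1−f) ≈ 4.034 mg/L.
Difference ≈ 13.730 − 4.034 ≈ 9.696 mg/L.

9.7 mg/L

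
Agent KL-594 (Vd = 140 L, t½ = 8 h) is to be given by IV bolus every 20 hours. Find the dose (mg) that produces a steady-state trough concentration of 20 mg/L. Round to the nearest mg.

τ/t½ = 20/8 ≈ 2.5, so f = (1/2)^(20/8) ≈ 0.176777.
Cmin,ss = (D/Vd)·f/(1−f), so D = Cmin,ss·Vd·(1−f)/f.
D = 20 × 140 × (1−f)/f ≈ 20 × 140 × 4.65684 ≈ 13039.15 mg.

13039 mg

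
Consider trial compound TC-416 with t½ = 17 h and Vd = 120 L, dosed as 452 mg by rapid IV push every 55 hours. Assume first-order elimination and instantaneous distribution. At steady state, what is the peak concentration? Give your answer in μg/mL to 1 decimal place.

k = ln2/t½ = ln2/17 ≈ 0.040773 h⁻¹; fraction remaining f = e^(−kτ) = e^(−0.040773×55) ≈ 0.1062.
At steady state, accumulation factor R = 1/(1 − e^(−kτ)) ≈ 1.1188.
Each bolus raises the concentration by D/Vd = 452/120 ≈ 3.767 μg/mL.
Steady-state peak Cmax,ss = C₀·R ≈ 3.767 × 1.1188 ≈ 4.215 μg/mL.

4.2 μg/mL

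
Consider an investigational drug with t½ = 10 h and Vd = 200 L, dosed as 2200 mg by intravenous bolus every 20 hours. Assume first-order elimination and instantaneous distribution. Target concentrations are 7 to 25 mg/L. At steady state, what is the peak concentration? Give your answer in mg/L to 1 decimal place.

14.7 mg/L

τ = 20 h = 2 half-lives, so f = (1/2)^2 = 0.25.
Accumulation ratio R = 1/(1 − f) = 1/0.75 = 4/3.
Single-dose peak C₀ = D/Vd = 2200/200 = 11 mg/L.
Steady-state peak Cmax,ss = C₀·R = 11 × 4/3 ≈ 14.667 mg/L.
Peak 14.7 mg/L vs MTC 25 mg/L: below toxic threshold.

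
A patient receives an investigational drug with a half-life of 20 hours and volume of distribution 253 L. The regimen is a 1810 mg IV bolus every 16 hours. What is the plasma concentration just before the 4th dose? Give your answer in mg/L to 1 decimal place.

f = (1/2)^(τ/t½) = (1/2)^(16/20) ≈ 0.5743.
C₀ = D/Vd = 1810/253 ≈ 7.154 mg/L.
Before the 4th dose, 3 doses have been given. Superposition: Cmin = C₀·(f + f² + … + f^3).
≈ 7.154 × (0.5743 + 0.3298 + 0.1894) ≈ 7.154 × 1.0935 ≈ 7.823 mg/L.

7.8 mg/L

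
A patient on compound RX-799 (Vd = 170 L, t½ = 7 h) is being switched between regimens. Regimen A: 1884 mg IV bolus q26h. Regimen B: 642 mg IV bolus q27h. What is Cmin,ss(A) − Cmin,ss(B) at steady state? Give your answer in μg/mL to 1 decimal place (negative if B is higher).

Regimen A: f = (1/2)^(26/7) ≈ 0.0762; Cmin,ss = (1884/170)·f/(1−f) ≈ 0.914 μg/mL.
Regimen B: f = (1/2)^(27/7) ≈ 0.0690; Cmin,ss = (642/170)·f/(1−f) ≈ 0.280 μg/mL.
Difference ≈ 0.914 − 0.280 ≈ 0.634 μg/mL.

0.6 μg/mL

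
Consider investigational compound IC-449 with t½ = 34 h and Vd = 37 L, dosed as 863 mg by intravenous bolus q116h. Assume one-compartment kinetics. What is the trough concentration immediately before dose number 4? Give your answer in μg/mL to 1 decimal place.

2.4 μg/mL

f = (1/2)^(τ/t½) = (1/2)^(116/34) ≈ 0.0940.
C₀ = D/Vd = 863/37 ≈ 23.324 μg/mL.
Before the 4th dose, 3 doses have been given. Superposition: Cmin = C₀·(f + f² + … + f^3).
≈ 23.324 × (0.0940 + 0.0088 + 0.0008) ≈ 23.324 × 0.1036 ≈ 2.416 μg/mL.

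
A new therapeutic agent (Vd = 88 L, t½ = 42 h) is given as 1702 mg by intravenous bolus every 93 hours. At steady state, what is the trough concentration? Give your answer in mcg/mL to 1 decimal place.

5.3 mcg/mL

τ/t½ = 93/42 ≈ 2.2143, so fraction remaining f = (1/2)^(93/42) ≈ 0.2155.
Each bolus raises the concentration by D/Vd = 1702/88 ≈ 19.341 mcg/mL.
Steady-state trough Cmin,ss = C₀·f/(1−f) ≈ 19.341 × 0.2155/0.7845 ≈ 5.313 mcg/mL.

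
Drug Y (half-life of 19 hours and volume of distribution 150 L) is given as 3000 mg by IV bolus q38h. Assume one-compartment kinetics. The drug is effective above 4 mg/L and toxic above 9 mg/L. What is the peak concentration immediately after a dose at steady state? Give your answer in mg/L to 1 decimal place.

26.7 mg/L

The dosing interval is 2 half-lives, so f = 2^(−2) = 0.25.
Accumulation ratio R = 1/(1 − f) = 1/0.75 = 4/3.
Single-dose peak C₀ = D/Vd = 3000/150 = 20 mg/L.
Steady-state peak Cmax,ss = C₀·R = 20 × 4/3 ≈ 26.667 mg/L.
Peak 26.7 mg/L vs MTC 9 mg/L: exceeds toxic threshold.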